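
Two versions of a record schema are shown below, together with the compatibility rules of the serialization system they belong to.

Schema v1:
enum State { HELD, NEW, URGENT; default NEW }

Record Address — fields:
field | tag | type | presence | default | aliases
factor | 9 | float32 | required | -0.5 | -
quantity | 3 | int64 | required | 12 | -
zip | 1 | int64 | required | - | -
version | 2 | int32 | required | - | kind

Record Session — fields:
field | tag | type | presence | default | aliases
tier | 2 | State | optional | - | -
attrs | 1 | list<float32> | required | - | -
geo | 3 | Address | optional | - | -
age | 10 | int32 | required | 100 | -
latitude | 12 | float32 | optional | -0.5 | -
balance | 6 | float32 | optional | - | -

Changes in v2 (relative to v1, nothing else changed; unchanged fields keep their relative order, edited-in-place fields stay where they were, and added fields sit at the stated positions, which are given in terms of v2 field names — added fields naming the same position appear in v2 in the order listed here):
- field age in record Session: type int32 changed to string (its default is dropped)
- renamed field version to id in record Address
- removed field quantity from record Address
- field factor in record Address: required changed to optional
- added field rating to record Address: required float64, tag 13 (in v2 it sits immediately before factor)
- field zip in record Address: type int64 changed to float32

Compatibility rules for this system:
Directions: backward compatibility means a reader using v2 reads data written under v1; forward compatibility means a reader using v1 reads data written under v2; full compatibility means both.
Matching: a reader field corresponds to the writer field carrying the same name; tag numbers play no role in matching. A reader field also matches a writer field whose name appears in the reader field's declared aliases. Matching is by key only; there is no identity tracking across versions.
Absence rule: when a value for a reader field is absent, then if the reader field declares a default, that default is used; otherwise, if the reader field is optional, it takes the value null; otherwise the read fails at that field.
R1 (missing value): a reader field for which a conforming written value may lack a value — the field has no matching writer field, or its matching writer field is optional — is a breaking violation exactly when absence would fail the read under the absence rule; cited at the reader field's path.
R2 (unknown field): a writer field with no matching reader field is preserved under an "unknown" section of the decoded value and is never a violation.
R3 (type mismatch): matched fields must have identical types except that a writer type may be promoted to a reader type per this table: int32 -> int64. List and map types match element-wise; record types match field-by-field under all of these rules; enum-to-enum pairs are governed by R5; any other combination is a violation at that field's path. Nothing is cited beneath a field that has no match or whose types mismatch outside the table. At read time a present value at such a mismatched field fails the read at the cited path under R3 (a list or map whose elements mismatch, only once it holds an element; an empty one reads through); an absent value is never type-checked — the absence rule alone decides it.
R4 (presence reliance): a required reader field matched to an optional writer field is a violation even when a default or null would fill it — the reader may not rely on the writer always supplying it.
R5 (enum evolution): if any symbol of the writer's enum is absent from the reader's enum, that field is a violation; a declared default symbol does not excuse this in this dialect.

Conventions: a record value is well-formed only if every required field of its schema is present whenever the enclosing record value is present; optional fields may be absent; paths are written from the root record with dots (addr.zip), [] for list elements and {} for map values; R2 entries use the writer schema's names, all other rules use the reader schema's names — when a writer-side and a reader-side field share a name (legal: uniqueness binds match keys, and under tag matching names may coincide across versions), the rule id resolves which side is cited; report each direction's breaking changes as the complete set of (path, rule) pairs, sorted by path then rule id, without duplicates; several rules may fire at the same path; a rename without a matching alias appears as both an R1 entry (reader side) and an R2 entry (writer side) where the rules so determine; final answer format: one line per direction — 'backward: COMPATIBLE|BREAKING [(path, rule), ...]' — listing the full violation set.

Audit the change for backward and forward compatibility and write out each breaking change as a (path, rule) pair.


backward: BREAKING [(age, R3), (geo.id, R1), (geo.rating, R1), (geo.zip, R3)]; forward: BREAKING [(age, R3), (geo.factor, R4), (geo.version, R1), (geo.zip, R3)]

the writer's type comes first in each Session pair
backward pass over Session, reader schema v2, writer schema v1:
  State -> State, writer optional: tier aligns to tier
  list<float32> -> list<float32>, writer required: attrs aligns to attrs
  Address -> Address, writer optional: geo aligns to geo
  int32 -> string, writer required: age aligns to age
  float32 -> float32, writer optional: latitude aligns to latitude
  float32 -> float32, writer optional: balance aligns to balance
  geo.rating has no writer counterpart
  float32 -> float32, writer required: geo.factor aligns to geo.factor
  int64 -> float32, writer required: geo.zip aligns to geo.zip
  geo.id has no writer counterpart
  leftover writer field: geo.quantity
  leftover writer field: geo.version
  violation R3 at age
  violation R1 at geo.id
  violation R1 at geo.rating
  violation R3 at geo.zip
  => 4 violation(s): backward is BREAKING for Session
forward pass over Session, reader schema v1, writer schema v2:
  State -> State, writer optional: tier aligns to tier
  list<float32> -> list<float32>, writer required: attrs aligns to attrs
  Address -> Address, writer optional: geo aligns to geo
  string -> int32, writer required: age aligns to age
  float32 -> float32, writer optional: latitude aligns to latitude
  float32 -> float32, writer optional: balance aligns to balance
  float32 -> float32, writer optional: geo.factor aligns to geo.factor
  geo.quantity has no writer counterpart
  float32 -> int64, writer required: geo.zip aligns to geo.zip
  geo.version has no writer counterpart
  leftover writer field: geo.rating
  leftover writer field: geo.id
  violation R3 at age
  violation R4 at geo.factor
  violation R1 at geo.version
  violation R3 at geo.zip
  => 4 violation(s): forward is BREAKING for Session


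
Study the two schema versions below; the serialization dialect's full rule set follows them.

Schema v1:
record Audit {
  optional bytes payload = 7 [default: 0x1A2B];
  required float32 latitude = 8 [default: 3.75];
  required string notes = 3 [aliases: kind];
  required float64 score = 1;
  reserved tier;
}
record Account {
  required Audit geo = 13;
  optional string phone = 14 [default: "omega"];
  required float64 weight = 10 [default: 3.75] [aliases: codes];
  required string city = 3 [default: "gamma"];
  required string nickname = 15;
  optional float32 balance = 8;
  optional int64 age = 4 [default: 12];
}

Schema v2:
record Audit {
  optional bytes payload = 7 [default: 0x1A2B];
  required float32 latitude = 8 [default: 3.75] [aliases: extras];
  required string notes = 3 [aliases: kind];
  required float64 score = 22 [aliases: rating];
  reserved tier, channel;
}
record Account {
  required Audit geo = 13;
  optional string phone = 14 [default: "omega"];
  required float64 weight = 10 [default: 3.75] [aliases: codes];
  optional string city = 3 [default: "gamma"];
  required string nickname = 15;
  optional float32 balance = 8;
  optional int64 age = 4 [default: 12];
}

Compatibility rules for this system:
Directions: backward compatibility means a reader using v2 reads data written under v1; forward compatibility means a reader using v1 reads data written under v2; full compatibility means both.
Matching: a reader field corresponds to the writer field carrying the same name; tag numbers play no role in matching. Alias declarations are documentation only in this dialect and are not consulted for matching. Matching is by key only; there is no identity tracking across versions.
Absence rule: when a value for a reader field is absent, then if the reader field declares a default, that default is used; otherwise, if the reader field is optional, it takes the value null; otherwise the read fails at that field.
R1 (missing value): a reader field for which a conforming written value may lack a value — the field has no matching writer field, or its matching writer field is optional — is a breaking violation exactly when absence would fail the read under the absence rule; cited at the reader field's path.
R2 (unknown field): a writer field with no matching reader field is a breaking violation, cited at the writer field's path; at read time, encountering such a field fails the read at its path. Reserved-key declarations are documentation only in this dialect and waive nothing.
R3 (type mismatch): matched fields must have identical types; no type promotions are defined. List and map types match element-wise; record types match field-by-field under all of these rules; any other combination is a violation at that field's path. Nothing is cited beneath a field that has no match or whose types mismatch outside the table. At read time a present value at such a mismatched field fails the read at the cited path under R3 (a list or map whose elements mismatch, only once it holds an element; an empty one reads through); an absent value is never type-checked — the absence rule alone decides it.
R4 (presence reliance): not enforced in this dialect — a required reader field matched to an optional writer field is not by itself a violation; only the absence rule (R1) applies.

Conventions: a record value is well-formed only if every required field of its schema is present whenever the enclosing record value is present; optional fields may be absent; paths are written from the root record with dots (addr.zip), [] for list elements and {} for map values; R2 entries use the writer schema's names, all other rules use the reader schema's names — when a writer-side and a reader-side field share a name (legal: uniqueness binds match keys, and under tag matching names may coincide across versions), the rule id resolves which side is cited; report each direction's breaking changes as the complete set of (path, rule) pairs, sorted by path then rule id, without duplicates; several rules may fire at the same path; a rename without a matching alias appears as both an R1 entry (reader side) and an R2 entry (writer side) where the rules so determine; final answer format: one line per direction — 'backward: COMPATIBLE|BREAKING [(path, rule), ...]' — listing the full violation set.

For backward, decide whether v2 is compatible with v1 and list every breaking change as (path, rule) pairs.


backward: COMPATIBLE []

each type pair in Account: writer, then reader
backward analysis of Account with v2 as reader and v1 as writer:
  Audit -> Audit, writer required: geo aligns to geo
  string -> string, writer optional: phone aligns to phone
  float64 -> float64, writer required: weight aligns to weight
  string -> string, writer required: city aligns to city
  string -> string, writer required: nickname aligns to nickname
  float32 -> float32, writer optional: balance aligns to balance
  int64 -> int64, writer optional: age aligns to age
  bytes -> bytes, writer optional: geo.payload aligns to geo.payload
  float32 -> float32, writer required: geo.latitude aligns to geo.latitude
  string -> string, writer required: geo.notes aligns to geo.notes
  float64 -> float64, writer required: geo.score aligns to geo.score
  => backward verdict for Account: COMPATIBLE, no violations
the other Account changes do not affect what is asked:
  field city in record Account: required changed to optional -> fires no rule on Account, leaving the asked answer as it is
  field score in record Audit: tag 1 changed to 22 -> fires no rule on Account, leaving the asked answer as it is


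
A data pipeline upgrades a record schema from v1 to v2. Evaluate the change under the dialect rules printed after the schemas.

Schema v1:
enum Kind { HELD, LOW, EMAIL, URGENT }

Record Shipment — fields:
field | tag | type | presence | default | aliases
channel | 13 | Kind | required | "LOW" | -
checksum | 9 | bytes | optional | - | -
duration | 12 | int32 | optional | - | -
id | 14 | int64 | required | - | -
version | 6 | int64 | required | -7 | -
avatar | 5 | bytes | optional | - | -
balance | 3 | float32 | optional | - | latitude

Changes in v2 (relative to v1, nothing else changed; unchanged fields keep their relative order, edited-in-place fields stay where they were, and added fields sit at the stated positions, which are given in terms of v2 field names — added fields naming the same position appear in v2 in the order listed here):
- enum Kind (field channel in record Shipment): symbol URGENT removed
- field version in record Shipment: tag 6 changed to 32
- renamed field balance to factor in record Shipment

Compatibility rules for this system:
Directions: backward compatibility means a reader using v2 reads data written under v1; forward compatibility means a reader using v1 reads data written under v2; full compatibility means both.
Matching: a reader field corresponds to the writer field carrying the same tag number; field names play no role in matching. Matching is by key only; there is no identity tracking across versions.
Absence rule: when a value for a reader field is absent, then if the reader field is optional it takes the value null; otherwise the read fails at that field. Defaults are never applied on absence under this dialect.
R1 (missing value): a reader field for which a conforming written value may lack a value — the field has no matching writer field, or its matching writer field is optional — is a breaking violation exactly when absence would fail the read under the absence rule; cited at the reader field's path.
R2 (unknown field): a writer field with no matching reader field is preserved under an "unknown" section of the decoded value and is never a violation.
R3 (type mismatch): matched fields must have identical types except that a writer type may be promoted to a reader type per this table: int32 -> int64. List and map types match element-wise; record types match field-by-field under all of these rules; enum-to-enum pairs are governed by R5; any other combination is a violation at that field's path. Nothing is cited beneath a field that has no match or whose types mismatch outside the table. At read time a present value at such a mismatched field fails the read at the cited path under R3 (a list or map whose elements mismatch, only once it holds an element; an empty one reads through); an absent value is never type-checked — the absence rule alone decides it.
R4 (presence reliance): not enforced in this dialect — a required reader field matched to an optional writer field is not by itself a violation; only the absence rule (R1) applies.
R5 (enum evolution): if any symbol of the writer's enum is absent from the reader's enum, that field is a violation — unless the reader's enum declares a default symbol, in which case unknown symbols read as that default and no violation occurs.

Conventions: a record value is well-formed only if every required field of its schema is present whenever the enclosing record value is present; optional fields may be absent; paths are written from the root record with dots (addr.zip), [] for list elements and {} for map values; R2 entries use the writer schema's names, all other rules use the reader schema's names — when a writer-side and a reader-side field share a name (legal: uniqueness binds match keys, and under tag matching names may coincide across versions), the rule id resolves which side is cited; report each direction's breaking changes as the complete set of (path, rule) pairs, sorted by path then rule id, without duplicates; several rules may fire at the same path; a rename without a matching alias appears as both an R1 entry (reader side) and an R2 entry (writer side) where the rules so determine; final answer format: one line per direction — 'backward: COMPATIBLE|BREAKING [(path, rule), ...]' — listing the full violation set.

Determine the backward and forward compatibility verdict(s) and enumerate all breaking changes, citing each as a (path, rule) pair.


backward: BREAKING [(channel, R5), (version, R1)]; forward: BREAKING [(version, R1)]

arrows below run writer -> reader for Shipment
backward for Shipment (reader v2, writer v1):
  channel: Kind -> Kind, writer required; from channel
  checksum: bytes -> bytes, writer optional; from checksum
  duration: int32 -> int32, writer optional; from duration
  id: int64 -> int64, writer required; from id
  version: no writer-side match
  avatar: bytes -> bytes, writer optional; from avatar
  factor: float32 -> float32, writer optional; from balance
  version (writer side), unknown to reader
  violation R5 at channel
  violation R1 at version
  => 2 violation(s): backward is BREAKING for Shipment
forward for Shipment (reader v1, writer v2):
  channel: Kind -> Kind, writer required; from channel
  checksum: bytes -> bytes, writer optional; from checksum
  duration: int32 -> int32, writer optional; from duration
  id: int64 -> int64, writer required; from id
  version: no writer-side match
  avatar: bytes -> bytes, writer optional; from avatar
  balance: float32 -> float32, writer optional; from factor
  version (writer side), unknown to reader
  violation R1 at version
  => 1 violation(s): forward is BREAKING for Shipment


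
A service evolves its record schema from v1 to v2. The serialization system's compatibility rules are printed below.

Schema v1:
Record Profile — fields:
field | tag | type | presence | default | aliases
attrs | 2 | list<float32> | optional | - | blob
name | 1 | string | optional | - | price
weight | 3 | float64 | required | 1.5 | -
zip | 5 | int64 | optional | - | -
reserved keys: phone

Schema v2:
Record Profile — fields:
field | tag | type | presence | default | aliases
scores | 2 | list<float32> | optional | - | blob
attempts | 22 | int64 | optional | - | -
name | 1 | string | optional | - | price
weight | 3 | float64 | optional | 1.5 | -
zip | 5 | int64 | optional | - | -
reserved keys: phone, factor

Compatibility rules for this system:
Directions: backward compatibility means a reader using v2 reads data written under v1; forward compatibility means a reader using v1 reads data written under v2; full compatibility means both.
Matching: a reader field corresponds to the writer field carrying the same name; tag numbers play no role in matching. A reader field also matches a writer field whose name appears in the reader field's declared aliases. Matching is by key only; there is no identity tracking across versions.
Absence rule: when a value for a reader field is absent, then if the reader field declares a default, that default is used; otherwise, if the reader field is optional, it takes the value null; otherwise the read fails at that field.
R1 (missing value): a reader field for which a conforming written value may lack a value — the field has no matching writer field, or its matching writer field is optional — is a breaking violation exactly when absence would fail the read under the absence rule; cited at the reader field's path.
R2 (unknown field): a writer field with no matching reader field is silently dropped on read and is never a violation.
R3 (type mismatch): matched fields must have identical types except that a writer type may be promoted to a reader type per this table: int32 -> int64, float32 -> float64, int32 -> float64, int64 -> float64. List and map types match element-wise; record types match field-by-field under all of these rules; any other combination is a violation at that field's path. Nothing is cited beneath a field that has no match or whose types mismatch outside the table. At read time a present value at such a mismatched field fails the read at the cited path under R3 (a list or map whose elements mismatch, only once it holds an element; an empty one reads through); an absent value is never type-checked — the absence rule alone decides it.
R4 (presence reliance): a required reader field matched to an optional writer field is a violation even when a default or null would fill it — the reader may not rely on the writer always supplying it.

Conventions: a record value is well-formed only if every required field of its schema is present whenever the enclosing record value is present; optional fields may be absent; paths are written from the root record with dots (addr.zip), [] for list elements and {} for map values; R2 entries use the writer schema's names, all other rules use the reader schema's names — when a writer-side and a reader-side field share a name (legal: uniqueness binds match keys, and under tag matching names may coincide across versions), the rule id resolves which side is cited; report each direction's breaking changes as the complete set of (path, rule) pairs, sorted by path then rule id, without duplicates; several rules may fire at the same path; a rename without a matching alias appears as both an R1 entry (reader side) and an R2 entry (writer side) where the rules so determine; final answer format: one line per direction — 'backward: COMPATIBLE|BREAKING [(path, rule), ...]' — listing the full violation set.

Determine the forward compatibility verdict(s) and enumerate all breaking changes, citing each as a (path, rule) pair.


each type pair in Profile: writer, then reader
checking forward for Profile: reader v1 against writer v2:
  no writer field matches reader attrs
  name: paired with writer name (string -> string; writer optional)
  weight: paired with writer weight (float64 -> float64; writer optional)
  zip: paired with writer zip (int64 -> int64; writer optional)
  writer scores: unknown to reader
  writer attempts: unknown to reader
  rule R4 violated at weight
  => forward verdict for Profile: BREAKING, 1 violation(s)
remaining Profile differences; none change what is asked:
  renamed field attrs to scores in record Profile -> no rule fires on it in Profile's dialect; the asked verdict holds
  added field attempts to record Profile: optional int64, tag 22 (in v2 it sits immediately before name) -> no rule fires on it in Profile's dialect; the asked verdict holds

forward: BREAKING [(weight, R4)]


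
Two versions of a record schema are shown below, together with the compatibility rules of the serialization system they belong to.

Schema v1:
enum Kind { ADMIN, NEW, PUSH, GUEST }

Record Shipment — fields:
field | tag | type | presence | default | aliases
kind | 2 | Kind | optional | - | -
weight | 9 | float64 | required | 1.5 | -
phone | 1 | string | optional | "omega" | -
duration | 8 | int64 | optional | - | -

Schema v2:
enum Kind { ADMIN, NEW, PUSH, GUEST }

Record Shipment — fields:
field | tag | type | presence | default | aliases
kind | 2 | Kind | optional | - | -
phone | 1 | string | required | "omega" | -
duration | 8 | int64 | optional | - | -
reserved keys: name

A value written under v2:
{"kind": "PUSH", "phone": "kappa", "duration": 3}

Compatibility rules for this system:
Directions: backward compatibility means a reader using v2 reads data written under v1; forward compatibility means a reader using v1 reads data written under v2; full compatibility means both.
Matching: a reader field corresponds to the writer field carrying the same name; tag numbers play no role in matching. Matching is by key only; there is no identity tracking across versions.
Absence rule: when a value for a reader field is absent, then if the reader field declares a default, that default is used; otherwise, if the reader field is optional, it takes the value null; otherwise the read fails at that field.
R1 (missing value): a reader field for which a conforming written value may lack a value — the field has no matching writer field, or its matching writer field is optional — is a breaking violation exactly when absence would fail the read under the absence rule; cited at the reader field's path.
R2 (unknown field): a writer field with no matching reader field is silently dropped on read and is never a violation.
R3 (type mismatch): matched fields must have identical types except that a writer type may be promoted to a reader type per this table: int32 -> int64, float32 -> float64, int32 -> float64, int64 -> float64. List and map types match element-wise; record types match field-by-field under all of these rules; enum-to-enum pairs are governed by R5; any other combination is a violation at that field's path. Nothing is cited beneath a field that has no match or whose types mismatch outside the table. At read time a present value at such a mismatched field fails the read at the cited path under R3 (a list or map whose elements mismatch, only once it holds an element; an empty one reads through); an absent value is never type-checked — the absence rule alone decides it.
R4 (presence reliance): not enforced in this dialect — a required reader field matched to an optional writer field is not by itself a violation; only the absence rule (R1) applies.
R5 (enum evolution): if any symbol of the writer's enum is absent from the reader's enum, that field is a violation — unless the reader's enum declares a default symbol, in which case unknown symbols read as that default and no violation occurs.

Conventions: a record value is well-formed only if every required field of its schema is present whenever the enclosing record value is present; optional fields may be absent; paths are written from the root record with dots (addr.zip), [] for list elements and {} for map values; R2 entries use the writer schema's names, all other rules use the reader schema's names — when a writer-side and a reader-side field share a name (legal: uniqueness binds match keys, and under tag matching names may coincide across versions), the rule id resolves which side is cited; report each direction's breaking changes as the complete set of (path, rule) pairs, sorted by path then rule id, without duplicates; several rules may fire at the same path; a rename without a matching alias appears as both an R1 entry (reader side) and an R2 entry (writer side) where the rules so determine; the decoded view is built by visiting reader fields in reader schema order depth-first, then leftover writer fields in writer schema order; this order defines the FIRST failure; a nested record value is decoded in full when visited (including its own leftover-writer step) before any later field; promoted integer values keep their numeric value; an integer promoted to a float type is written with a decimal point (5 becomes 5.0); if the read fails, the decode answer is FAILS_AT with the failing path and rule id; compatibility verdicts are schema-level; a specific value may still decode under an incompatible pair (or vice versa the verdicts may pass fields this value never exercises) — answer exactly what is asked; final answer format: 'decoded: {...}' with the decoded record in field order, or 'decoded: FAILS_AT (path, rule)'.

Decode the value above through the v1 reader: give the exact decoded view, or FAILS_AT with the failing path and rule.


decoded: {"kind": "PUSH", "weight": 1.5, "phone": "kappa", "duration": 3}

in Shipment below, arrows point writer -> reader
migrating the Shipment value to v1:
  kind := "PUSH"
  weight := 1.5 (no value, default fills)
  phone := "kappa"
  duration := 3
  => decoded: {"kind": "PUSH", "weight": 1.5, "phone": "kappa", "duration": 3}
diffs on Shipment not affecting the asked answer:
  removed field weight from record Shipment -> fires no rule on Shipment under this dialect and leaves the result unchanged
  field phone in record Shipment: optional changed to required -> fires no rule on Shipment under this dialect and leaves the result unchanged


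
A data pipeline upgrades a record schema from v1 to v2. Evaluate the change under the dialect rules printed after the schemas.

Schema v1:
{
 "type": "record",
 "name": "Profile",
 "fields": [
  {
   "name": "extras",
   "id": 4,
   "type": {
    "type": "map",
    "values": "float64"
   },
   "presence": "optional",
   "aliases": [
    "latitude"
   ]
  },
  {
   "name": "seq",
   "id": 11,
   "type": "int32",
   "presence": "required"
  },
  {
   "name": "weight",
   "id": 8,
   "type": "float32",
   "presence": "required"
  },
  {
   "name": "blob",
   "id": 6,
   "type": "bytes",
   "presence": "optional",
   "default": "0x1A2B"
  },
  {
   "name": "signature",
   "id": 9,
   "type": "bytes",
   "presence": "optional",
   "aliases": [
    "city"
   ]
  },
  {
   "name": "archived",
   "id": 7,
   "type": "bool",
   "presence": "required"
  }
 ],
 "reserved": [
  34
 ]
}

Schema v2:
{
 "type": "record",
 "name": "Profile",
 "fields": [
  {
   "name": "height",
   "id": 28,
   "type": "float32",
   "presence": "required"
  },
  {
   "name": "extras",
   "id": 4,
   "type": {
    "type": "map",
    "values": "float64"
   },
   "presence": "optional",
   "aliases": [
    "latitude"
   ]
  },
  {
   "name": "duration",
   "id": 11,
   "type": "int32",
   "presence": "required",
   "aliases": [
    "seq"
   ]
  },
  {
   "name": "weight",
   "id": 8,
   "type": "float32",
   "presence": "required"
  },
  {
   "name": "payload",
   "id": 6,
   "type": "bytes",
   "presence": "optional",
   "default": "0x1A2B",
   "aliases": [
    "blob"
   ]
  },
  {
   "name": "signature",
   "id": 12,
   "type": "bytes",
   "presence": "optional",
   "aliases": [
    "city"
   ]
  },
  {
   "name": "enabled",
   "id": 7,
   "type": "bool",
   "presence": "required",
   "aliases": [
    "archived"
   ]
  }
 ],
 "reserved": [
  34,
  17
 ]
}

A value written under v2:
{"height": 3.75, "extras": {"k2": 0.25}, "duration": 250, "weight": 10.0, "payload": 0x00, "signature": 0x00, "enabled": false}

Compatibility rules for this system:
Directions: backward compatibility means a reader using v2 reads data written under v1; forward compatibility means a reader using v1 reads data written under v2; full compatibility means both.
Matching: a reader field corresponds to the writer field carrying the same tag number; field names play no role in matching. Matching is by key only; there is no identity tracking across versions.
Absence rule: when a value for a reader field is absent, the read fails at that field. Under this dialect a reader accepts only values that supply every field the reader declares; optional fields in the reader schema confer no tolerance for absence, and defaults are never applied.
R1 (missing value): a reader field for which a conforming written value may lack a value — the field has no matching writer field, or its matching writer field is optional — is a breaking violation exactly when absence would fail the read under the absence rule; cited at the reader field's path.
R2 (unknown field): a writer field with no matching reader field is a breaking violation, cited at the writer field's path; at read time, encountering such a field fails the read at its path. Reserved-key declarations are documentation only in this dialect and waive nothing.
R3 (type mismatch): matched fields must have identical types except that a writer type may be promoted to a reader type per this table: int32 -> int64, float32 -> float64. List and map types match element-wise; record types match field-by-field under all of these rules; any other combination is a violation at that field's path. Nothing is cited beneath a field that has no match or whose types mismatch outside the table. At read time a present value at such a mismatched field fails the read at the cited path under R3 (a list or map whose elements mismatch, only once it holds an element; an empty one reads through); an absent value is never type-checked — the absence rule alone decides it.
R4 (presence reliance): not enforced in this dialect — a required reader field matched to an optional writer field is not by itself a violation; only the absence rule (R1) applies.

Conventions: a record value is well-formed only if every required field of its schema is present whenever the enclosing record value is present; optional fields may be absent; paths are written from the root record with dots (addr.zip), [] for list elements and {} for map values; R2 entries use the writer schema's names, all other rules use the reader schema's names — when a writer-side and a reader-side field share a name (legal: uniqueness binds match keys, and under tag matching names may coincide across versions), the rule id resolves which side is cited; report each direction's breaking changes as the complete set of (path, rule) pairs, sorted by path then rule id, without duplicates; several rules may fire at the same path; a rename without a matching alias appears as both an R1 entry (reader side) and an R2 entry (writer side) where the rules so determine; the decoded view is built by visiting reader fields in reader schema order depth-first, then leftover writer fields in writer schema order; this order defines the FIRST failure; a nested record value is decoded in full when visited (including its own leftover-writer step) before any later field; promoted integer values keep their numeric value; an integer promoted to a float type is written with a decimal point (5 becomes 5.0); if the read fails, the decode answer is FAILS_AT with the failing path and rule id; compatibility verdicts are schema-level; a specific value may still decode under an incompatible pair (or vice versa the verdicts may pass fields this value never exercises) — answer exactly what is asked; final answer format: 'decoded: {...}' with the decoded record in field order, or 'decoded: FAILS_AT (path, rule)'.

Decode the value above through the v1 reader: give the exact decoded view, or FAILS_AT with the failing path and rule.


in Profile below, arrows point writer -> reader
decoding the Profile value with the v1 reader:
  extras := {"k2": 0.25}
  seq := 250 (from writer duration)
  weight := 10.0
  blob := 0x00 (from writer payload)
  read fails at signature under R1 (no fill)
  => FAILS_AT (signature, R1)
checking off the Profile differences that do not matter here:
  renamed field blob to payload in record Profile (alias blob declared on the renamed field) -> changes Profile's schema-level verdicts only — the decode of this value is the same
  renamed field archived to enabled in record Profile (alias archived declared on the renamed field) -> triggers nothing under the printed rules; the Profile answer is the same either way
  added field height to record Profile: required float32, tag 28 (in v2 it sits immediately before extras) -> changes Profile's schema-level verdicts only — the decode of this value is the same
  renamed field seq to duration in record Profile (alias seq declared on the renamed field) -> triggers nothing under the printed rules; the Profile answer is the same either way

decoded: FAILS_AT (signature, R1)


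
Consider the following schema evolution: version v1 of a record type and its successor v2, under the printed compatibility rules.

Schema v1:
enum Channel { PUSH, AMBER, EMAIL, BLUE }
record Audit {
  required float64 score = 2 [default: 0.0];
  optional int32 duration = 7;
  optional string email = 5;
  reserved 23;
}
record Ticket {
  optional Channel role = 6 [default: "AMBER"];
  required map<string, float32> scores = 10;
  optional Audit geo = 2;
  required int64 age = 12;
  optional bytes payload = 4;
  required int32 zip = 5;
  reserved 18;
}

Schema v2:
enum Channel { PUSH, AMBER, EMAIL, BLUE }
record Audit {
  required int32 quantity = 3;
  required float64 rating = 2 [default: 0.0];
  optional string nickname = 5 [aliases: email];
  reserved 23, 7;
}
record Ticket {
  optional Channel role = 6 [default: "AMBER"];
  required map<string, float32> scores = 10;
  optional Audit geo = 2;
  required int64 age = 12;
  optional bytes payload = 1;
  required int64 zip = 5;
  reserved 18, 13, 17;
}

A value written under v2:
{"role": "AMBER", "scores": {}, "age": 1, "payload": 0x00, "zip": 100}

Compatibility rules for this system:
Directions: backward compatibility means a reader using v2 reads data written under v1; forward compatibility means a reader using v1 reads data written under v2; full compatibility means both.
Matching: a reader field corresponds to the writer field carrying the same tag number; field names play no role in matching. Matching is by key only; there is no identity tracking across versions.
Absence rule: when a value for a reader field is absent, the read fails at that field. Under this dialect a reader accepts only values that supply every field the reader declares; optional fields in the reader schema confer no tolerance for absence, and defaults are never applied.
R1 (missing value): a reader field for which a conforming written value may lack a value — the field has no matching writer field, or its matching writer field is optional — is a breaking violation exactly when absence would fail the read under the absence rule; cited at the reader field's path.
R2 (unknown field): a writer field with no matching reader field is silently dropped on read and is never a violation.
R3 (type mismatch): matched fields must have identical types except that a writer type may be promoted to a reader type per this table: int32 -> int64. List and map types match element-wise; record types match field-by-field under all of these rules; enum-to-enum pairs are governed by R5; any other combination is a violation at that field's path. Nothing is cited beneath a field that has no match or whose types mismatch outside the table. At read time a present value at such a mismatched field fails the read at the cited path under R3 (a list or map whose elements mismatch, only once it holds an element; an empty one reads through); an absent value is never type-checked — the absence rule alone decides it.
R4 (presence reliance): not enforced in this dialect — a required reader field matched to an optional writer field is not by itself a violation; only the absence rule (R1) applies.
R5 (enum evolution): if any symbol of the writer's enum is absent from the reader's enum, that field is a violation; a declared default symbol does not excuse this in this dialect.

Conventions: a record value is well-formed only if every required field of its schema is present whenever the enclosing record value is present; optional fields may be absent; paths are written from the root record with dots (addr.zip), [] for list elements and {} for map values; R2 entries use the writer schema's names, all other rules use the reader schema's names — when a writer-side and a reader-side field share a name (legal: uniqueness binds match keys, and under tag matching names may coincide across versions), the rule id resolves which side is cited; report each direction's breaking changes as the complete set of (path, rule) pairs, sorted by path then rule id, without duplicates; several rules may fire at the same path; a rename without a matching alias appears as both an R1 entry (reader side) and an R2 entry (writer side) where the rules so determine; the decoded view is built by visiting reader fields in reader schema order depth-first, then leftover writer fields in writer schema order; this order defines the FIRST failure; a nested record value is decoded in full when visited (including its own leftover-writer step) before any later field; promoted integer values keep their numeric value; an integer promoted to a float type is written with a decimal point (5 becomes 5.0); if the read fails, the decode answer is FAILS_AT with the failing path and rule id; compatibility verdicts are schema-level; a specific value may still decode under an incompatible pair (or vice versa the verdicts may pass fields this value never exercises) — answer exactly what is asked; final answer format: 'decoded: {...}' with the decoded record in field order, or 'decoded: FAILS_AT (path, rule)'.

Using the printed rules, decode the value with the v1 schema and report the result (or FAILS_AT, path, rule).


decoded: FAILS_AT (geo, R1)

in Ticket below, arrows point writer -> reader
decoding the Ticket value with the v1 reader:
  role := "AMBER"
  scores := {}
  read fails at geo under R1 (no fill)
  => FAILS_AT (geo, R1)
the rest of the Ticket diff is inert for this question:
  renamed field score to rating in record Audit -> fires no rule on Ticket under this dialect and leaves the result unchanged
  renamed field email to nickname in record Audit (alias email declared on the renamed field) -> affects the rule determinations only; this particular Ticket value decodes identically
  field zip in record Ticket: type int32 changed to int64 -> affects the rule determinations only; this particular Ticket value decodes identically
  removed field duration from record Audit (its key 7 joins the reserved list) -> affects the rule determinations only; this particular Ticket value decodes identically
  field payload in record Ticket: tag 4 changed to 1 -> fires no rule on Ticket under this dialect and leaves the result unchanged
  added field quantity to record Audit: required int32, tag 3 (in v2 it sits immediately before rating) -> affects the rule determinations only; this particular Ticket value decodes identically
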